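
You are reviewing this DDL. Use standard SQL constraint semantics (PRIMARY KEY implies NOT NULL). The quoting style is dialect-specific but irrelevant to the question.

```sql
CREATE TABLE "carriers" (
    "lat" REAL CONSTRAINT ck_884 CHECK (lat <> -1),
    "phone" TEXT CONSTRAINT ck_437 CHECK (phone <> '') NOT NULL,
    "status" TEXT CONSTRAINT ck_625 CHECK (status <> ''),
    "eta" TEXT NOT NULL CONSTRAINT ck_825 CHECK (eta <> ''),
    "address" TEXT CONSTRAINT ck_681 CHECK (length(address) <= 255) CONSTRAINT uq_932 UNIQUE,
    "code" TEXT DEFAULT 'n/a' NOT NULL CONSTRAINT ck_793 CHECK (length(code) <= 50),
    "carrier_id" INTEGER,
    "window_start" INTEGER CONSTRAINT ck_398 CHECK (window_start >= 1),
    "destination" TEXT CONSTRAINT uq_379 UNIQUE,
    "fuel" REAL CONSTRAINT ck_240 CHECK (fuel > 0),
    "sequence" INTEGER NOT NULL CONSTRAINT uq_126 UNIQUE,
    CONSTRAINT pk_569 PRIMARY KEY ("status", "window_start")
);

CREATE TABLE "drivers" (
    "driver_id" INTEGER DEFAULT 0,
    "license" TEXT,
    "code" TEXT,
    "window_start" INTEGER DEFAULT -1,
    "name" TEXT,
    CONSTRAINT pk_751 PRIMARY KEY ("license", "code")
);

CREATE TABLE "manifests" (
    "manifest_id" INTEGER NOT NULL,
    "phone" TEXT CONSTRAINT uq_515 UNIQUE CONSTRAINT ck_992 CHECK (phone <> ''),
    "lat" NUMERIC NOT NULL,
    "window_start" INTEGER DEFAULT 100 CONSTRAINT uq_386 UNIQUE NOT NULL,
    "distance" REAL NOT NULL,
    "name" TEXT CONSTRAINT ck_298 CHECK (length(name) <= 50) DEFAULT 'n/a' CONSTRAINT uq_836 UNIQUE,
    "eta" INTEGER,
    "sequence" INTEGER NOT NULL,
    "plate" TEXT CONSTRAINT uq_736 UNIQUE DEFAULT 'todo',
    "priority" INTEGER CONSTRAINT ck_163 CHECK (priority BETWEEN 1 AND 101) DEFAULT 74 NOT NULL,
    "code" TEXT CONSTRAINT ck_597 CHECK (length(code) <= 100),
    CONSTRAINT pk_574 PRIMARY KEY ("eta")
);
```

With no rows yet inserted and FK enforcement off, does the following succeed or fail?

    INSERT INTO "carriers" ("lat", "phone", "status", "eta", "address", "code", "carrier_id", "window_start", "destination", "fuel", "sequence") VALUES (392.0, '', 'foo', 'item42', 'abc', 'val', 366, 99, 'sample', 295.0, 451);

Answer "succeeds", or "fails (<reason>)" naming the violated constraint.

fails (CHECK on phone)

The value '' for phone violates CHECK (phone <> '').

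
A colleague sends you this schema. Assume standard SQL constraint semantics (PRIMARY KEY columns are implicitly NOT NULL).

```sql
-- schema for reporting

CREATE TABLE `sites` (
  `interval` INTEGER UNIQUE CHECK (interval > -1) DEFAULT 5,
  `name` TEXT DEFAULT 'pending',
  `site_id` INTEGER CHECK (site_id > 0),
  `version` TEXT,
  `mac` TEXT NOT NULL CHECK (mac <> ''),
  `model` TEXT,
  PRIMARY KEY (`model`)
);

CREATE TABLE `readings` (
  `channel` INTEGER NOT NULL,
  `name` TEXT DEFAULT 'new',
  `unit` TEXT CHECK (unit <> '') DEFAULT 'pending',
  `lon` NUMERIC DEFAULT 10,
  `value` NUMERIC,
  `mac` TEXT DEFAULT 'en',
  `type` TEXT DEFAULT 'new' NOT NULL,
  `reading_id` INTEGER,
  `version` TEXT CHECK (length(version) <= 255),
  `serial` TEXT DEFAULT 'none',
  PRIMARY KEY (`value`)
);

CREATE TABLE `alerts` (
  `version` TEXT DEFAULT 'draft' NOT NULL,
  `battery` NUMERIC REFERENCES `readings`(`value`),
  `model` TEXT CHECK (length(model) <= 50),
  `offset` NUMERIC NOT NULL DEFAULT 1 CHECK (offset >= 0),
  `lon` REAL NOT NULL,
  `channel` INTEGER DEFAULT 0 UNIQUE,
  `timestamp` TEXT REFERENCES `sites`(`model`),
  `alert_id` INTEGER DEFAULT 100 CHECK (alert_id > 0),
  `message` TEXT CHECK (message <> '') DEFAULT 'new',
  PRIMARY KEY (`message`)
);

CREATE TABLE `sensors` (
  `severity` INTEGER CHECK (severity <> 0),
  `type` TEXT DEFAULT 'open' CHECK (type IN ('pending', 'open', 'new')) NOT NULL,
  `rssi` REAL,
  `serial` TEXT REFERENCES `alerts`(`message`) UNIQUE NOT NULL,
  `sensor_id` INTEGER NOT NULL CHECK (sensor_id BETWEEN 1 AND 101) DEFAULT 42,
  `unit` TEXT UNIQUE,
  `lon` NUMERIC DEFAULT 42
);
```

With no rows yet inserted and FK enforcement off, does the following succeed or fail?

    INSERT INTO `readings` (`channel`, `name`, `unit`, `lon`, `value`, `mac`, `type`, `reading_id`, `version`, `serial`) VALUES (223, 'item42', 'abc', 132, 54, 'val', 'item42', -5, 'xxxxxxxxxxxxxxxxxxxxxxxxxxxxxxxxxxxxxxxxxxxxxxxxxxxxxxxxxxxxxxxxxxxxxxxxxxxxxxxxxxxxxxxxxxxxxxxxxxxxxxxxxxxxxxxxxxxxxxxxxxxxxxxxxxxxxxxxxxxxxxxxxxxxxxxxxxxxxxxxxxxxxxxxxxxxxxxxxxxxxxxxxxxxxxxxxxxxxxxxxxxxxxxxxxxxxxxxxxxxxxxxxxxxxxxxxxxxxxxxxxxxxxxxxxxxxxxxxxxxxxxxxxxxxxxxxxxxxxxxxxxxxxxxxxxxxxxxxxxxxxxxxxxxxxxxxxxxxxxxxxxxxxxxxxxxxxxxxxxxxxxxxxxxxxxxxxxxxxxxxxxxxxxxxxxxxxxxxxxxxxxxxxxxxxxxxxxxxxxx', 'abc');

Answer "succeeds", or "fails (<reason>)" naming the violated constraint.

fails (CHECK on version)

The value 'xxxxxxxxxxxxxxxxxxxxxxxxxxxxxxxxxxxxxxxxxxxxxxxxxxxxxxxxxxxxxxxxxxxxxxxxxxxxxxxxxxxxxxxxxxxxxxxxxxxxxxxxxxxxxxxxxxxxxxxxxxxxxxxxxxxxxxxxxxxxxxxxxxxxxxxxxxxxxxxxxxxxxxxxxxxxxxxxxxxxxxxxxxxxxxxxxxxxxxxxxxxxxxxxxxxxxxxxxxxxxxxxxxxxxxxxxxxxxxxxxxxxxxxxxxxxxxxxxxxxxxxxxxxxxxxxxxxxxxxxxxxxxxxxxxxxxxxxxxxxxxxxxxxxxxxxxxxxxxxxxxxxxxxxxxxxxxxxxxxxxxxxxxxxxxxxxxxxxxxxxxxxxxxxxxxxxxxxxxxxxxxxxxxxxxxxxxxxxxxx' for version violates CHECK (length(version) <= 255).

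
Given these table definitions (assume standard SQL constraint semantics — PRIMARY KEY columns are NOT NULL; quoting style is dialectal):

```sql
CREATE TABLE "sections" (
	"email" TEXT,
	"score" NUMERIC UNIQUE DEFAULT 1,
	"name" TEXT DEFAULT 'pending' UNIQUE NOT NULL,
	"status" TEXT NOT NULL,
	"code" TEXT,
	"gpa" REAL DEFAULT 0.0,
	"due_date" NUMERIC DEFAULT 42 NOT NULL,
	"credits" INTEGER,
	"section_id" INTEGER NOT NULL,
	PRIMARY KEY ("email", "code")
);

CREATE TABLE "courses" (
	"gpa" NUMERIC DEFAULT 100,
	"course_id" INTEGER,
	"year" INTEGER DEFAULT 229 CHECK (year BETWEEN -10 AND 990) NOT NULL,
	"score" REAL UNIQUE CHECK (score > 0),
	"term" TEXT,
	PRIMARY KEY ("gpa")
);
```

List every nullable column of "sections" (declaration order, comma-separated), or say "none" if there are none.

- email: part of the PRIMARY KEY, which implies NOT NULL → not nullable.
- score: UNIQUE does not imply NOT NULL → nullable.
- name: declared NOT NULL → not nullable.
- status: declared NOT NULL → not nullable.
- code: part of the PRIMARY KEY, which implies NOT NULL → not nullable.
- gpa: DEFAULT only fills an omitted column; an explicit NULL is still allowed → nullable.
- due_date: declared NOT NULL → not nullable.
- credits: no NOT NULL constraint applies → nullable.
- section_id: declared NOT NULL → not nullable.

score, gpa, credits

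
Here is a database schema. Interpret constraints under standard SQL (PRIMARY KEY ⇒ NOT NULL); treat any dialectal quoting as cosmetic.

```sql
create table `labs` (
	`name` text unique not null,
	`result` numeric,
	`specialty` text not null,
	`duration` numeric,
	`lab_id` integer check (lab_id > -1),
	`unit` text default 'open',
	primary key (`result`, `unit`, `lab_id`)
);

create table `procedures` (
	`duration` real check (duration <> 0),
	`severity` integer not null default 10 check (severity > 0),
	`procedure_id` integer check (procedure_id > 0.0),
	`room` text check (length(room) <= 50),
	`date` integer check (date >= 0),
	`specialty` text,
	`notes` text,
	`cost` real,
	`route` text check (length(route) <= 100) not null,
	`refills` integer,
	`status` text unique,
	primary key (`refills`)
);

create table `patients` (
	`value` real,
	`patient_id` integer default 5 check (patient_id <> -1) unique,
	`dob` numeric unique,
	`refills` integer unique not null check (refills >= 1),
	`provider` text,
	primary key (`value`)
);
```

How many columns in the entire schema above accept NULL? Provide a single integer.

12

labs: 1 nullable (duration — PK (result, unit, lab_id) and explicit NOT NULL columns excluded).
procedures: 8 nullable (duration, procedure_id, room, date, specialty, notes, cost, status — PK (refills) and explicit NOT NULL columns excluded).
patients: 3 nullable (patient_id, dob, provider — PK (value) and explicit NOT NULL columns excluded).
Total: 1 + 8 + 3 = 12.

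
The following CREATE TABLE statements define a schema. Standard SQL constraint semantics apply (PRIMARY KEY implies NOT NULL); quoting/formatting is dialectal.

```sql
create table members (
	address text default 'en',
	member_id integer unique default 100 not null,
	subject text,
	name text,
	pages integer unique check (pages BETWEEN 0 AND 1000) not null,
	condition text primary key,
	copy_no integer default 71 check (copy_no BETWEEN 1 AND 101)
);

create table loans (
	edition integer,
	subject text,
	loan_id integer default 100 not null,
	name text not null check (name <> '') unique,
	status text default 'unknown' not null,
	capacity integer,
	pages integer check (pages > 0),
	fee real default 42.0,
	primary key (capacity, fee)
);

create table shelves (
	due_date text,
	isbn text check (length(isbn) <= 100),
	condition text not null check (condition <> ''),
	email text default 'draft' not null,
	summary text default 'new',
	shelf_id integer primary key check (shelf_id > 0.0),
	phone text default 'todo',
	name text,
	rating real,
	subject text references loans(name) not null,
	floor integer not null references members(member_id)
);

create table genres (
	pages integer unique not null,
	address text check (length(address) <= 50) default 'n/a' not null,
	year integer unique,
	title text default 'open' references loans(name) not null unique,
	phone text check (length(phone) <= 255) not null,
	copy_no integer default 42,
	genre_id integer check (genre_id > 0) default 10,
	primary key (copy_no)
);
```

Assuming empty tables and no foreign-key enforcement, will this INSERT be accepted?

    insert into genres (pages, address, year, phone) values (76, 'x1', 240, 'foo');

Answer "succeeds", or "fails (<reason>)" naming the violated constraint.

succeeds

NOT NULL columns: address is supplied; copy_no defaults to 42; pages is supplied; phone is supplied; title defaults to 'open'.
CHECK constraints: 'x1' satisfies (length(address) <= 50); 'foo' satisfies (length(phone) <= 255).
No constraint is violated.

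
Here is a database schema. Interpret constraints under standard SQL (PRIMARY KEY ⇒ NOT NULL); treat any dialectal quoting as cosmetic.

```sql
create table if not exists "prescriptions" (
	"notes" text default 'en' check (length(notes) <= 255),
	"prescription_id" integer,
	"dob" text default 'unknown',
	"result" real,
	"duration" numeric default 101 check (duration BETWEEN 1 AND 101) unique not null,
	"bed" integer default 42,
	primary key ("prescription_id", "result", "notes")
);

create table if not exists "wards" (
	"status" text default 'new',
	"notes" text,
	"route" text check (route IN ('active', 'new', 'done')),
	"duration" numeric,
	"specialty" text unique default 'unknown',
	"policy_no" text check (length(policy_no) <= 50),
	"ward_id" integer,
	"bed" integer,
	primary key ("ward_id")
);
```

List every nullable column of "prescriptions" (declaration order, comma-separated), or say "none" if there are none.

dob, bed

- notes: part of the PRIMARY KEY, which implies NOT NULL → not nullable.
- prescription_id: part of the PRIMARY KEY, which implies NOT NULL → not nullable.
- dob: DEFAULT only fills an omitted column; an explicit NULL is still allowed → nullable.
- result: part of the PRIMARY KEY, which implies NOT NULL → not nullable.
- duration: declared NOT NULL → not nullable.
- bed: DEFAULT only fills an omitted column; an explicit NULL is still allowed → nullable.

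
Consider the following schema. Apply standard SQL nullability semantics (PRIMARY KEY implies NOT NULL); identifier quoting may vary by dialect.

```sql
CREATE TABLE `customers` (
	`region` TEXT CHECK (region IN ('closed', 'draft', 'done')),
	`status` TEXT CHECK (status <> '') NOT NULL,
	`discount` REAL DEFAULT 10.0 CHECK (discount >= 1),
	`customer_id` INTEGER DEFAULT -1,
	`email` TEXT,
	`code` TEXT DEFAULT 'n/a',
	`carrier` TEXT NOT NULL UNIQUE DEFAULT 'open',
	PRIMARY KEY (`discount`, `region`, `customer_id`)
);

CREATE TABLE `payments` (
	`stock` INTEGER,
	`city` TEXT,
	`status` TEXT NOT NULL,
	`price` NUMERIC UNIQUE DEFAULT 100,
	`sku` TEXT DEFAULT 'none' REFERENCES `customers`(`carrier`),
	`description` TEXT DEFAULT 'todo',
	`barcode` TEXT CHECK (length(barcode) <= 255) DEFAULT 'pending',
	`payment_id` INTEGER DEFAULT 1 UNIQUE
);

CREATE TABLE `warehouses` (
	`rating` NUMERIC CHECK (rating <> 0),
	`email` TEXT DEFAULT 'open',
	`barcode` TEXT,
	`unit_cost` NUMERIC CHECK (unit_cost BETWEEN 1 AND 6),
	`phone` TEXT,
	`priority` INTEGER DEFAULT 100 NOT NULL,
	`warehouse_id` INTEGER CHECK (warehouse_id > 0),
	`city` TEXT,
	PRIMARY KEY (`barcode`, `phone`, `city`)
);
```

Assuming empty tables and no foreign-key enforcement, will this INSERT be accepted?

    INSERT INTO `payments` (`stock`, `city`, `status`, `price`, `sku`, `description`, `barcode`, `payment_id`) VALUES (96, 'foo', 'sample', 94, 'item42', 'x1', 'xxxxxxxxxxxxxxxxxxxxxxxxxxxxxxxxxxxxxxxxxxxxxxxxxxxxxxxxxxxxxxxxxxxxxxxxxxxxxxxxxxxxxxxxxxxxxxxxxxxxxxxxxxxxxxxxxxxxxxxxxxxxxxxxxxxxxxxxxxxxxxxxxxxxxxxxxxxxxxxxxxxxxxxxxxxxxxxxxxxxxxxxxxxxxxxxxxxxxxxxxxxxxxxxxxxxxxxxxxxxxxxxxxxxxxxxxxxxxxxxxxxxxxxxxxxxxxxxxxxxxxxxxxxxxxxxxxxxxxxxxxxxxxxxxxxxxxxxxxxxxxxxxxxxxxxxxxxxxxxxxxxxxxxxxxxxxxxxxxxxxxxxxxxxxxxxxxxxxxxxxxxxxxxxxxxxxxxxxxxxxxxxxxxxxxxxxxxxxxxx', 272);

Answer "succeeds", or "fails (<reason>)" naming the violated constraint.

The value 'xxxxxxxxxxxxxxxxxxxxxxxxxxxxxxxxxxxxxxxxxxxxxxxxxxxxxxxxxxxxxxxxxxxxxxxxxxxxxxxxxxxxxxxxxxxxxxxxxxxxxxxxxxxxxxxxxxxxxxxxxxxxxxxxxxxxxxxxxxxxxxxxxxxxxxxxxxxxxxxxxxxxxxxxxxxxxxxxxxxxxxxxxxxxxxxxxxxxxxxxxxxxxxxxxxxxxxxxxxxxxxxxxxxxxxxxxxxxxxxxxxxxxxxxxxxxxxxxxxxxxxxxxxxxxxxxxxxxxxxxxxxxxxxxxxxxxxxxxxxxxxxxxxxxxxxxxxxxxxxxxxxxxxxxxxxxxxxxxxxxxxxxxxxxxxxxxxxxxxxxxxxxxxxxxxxxxxxxxxxxxxxxxxxxxxxxxxxxxxxx' for barcode violates CHECK (length(barcode) <= 255).

fails (CHECK on barcode)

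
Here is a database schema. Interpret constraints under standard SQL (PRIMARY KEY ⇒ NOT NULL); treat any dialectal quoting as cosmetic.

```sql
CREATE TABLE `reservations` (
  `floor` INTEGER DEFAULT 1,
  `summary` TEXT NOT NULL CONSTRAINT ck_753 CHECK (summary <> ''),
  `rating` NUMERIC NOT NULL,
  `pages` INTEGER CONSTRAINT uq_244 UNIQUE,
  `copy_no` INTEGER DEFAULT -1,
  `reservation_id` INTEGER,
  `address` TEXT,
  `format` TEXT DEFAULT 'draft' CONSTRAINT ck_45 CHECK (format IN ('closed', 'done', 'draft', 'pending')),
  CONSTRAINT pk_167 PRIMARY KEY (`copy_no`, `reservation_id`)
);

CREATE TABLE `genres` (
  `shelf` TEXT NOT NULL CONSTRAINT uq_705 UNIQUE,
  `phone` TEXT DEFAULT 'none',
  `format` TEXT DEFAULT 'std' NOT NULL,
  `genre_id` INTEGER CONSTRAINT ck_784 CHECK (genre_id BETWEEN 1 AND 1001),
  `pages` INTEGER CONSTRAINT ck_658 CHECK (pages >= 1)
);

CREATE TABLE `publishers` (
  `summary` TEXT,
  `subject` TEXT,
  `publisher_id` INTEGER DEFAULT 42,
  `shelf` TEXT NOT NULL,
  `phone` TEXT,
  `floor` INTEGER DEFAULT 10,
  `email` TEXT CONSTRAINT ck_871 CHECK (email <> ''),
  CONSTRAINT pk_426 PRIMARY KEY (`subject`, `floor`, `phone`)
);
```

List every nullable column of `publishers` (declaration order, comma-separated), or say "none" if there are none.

- summary: no NOT NULL constraint applies → nullable.
- subject: part of the PRIMARY KEY, which implies NOT NULL → not nullable.
- publisher_id: DEFAULT only fills an omitted column; an explicit NULL is still allowed → nullable.
- shelf: declared NOT NULL → not nullable.
- phone: part of the PRIMARY KEY, which implies NOT NULL → not nullable.
- floor: part of the PRIMARY KEY, which implies NOT NULL → not nullable.
- email: CHECK does not forbid NULL (a CHECK constraint passes when its expression is NULL) → nullable.

summary, publisher_id, email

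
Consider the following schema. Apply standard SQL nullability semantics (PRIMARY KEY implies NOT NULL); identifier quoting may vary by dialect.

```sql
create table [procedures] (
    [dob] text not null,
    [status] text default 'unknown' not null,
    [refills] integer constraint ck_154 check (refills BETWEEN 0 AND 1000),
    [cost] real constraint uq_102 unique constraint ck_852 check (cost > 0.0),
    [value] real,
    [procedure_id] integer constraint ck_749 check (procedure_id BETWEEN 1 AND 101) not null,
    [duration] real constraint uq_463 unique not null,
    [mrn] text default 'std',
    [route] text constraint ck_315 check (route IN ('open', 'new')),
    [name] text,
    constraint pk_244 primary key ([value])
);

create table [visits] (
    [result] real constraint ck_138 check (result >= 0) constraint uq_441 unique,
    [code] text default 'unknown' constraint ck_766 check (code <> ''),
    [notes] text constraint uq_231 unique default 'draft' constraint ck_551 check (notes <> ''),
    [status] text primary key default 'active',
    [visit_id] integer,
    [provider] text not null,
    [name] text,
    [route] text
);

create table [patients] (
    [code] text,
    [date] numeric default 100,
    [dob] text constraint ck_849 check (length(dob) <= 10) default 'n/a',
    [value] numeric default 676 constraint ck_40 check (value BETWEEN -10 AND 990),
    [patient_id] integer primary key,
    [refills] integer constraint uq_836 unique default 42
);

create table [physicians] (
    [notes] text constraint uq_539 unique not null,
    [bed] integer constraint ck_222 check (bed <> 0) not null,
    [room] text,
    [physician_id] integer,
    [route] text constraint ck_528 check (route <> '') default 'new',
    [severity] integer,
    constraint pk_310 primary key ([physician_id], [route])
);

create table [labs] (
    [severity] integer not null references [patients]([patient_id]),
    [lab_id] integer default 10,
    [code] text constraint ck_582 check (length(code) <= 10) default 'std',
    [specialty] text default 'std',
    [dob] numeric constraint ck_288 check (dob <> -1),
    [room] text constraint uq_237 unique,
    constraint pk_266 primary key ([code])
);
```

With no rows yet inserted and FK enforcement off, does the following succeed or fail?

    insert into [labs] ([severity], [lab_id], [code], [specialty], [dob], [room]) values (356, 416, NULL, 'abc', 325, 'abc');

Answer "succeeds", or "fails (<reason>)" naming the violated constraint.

code is explicitly set to NULL, but code is part of the PRIMARY KEY (implied NOT NULL).

fails (NOT NULL on code)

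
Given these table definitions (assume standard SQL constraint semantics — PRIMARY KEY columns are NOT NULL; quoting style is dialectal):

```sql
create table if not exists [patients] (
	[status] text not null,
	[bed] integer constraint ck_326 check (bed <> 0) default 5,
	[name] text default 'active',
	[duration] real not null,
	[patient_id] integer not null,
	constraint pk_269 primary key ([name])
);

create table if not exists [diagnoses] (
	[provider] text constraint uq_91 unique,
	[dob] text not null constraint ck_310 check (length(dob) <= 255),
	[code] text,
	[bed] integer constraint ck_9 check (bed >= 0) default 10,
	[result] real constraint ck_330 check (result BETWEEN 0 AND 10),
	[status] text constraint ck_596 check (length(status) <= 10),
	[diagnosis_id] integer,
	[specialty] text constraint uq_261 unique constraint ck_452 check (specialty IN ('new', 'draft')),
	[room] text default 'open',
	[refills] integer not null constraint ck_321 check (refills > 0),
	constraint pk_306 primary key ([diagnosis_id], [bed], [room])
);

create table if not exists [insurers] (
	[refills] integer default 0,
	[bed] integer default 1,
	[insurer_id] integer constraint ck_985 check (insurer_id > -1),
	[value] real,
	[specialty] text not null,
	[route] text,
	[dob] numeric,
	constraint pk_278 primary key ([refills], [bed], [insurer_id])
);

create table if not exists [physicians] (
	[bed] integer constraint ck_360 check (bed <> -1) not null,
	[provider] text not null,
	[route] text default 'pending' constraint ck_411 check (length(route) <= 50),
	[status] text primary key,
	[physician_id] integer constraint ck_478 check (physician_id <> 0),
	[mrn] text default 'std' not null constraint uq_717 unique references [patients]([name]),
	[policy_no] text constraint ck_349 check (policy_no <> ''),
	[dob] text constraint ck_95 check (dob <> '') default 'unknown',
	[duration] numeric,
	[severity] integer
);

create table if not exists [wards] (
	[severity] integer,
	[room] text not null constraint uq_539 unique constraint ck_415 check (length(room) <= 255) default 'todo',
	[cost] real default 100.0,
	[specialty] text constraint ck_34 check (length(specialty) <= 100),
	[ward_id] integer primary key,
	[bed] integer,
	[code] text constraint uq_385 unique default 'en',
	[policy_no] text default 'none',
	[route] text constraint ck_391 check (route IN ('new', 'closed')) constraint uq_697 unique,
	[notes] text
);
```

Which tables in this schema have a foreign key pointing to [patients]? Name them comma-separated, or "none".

physicians

- physicians.mrn references patients(name).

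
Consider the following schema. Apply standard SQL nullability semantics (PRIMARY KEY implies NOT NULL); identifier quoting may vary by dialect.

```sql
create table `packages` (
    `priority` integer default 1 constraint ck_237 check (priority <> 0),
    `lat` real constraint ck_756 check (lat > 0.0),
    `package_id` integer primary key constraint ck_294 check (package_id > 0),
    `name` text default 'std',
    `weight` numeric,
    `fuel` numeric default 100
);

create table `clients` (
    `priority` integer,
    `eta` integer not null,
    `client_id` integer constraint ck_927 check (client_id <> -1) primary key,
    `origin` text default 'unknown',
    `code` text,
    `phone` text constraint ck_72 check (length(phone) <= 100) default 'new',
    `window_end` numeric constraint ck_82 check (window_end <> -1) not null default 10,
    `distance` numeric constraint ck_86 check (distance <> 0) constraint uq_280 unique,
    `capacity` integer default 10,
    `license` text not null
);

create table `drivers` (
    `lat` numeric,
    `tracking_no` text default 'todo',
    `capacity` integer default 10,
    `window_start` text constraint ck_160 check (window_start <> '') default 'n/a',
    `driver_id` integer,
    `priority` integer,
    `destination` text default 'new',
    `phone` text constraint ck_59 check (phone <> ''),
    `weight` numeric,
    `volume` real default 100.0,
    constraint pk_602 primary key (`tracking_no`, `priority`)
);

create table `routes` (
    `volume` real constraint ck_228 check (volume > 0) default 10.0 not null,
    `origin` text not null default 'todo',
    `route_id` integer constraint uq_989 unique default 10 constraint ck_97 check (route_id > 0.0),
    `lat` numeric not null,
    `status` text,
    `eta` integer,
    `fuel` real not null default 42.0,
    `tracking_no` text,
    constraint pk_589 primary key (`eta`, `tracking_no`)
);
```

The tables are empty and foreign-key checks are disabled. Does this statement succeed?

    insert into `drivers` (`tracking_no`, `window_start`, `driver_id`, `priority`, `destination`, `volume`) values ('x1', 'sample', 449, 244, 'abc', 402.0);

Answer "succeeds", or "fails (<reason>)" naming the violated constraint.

NOT NULL columns: priority is supplied; tracking_no is supplied.
CHECK constraints: 'sample' satisfies (window_start <> '').
No constraint is violated.

succeeds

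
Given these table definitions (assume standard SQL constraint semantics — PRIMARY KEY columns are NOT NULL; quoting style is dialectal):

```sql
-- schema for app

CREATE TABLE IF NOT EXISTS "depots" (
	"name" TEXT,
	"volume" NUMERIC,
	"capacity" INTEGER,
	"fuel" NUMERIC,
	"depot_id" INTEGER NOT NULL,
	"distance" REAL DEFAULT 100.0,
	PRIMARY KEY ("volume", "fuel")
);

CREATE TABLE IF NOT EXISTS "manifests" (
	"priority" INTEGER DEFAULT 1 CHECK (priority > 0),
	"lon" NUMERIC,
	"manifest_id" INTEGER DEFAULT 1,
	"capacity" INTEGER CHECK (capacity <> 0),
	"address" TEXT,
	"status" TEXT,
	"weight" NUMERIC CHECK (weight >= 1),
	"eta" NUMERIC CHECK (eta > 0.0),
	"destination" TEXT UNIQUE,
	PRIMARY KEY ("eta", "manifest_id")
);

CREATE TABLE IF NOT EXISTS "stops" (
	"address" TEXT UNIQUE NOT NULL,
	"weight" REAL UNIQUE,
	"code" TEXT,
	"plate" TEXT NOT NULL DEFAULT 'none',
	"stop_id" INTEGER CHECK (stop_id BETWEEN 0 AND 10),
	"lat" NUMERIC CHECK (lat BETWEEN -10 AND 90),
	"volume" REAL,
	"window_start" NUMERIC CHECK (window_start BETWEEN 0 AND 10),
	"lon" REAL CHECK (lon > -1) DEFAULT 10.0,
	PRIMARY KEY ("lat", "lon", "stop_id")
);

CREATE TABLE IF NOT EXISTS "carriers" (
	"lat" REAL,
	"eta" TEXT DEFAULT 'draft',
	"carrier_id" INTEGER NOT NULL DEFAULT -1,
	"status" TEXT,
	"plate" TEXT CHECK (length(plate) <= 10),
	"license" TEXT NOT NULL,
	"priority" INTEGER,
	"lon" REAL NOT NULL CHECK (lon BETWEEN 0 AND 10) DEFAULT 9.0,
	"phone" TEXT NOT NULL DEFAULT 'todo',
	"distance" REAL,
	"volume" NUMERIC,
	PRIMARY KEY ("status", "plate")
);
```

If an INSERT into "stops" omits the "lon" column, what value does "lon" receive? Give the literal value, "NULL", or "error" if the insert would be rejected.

10.0

lon has an explicit DEFAULT 10.0.
When the column is omitted from an INSERT, that default is used.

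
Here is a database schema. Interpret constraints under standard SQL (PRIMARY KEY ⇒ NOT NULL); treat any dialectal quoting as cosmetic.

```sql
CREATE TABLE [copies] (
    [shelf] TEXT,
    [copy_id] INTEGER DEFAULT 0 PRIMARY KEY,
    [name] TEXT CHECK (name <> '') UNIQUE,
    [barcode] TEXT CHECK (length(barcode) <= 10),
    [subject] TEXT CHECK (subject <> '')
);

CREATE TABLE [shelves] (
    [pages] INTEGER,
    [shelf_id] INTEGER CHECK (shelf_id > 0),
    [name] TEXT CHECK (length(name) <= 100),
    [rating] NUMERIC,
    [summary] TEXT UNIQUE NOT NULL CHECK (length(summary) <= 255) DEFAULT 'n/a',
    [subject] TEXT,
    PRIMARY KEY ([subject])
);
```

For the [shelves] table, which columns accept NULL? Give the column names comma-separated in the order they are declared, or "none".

- pages: no NOT NULL constraint applies → nullable.
- shelf_id: CHECK does not forbid NULL (a CHECK constraint passes when its expression is NULL) → nullable.
- name: CHECK does not forbid NULL (a CHECK constraint passes when its expression is NULL) → nullable.
- rating: no NOT NULL constraint applies → nullable.
- summary: declared NOT NULL → not nullable.
- subject: part of the PRIMARY KEY, which implies NOT NULL → not nullable.

pages, shelf_id, name, rating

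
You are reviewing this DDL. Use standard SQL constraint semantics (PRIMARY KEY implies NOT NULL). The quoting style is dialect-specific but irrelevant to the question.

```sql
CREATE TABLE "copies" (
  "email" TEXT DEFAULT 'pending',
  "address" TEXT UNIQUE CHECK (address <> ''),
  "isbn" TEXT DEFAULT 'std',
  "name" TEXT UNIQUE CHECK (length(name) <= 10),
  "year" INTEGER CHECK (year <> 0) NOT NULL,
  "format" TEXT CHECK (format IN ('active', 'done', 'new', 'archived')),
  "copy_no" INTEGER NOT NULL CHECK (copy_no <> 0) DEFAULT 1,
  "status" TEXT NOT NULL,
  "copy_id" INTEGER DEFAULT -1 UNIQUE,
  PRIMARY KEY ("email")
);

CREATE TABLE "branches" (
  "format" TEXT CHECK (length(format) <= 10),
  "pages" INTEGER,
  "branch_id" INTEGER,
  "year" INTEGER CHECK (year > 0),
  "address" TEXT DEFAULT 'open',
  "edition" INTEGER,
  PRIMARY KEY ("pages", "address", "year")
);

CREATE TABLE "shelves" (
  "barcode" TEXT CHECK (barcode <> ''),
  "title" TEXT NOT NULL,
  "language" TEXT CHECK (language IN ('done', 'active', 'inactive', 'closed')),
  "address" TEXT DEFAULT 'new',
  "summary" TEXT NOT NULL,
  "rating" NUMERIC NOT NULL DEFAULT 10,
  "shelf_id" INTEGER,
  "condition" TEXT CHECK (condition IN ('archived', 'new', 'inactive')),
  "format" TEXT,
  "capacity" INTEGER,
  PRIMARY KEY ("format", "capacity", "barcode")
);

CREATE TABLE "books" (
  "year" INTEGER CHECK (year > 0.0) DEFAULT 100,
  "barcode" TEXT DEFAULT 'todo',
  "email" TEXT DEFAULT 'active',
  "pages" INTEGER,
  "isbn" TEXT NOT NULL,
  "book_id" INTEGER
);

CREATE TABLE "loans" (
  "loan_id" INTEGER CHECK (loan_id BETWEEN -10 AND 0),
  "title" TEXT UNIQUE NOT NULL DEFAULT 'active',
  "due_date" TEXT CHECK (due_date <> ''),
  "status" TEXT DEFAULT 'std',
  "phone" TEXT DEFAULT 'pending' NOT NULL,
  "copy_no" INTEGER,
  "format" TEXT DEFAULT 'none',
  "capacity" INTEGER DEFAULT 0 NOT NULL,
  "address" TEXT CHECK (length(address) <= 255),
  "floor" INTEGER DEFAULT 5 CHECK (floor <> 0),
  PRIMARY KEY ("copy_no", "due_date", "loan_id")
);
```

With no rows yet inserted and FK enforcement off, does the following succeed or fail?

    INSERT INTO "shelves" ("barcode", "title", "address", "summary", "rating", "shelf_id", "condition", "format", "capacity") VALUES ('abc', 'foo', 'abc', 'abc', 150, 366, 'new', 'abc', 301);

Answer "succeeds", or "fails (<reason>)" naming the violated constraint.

succeeds

NOT NULL columns: barcode is supplied; capacity is supplied; format is supplied; rating is supplied; summary is supplied; title is supplied.
CHECK constraints: 'abc' satisfies (barcode <> ''); 'new' satisfies (condition IN ('archived', 'new', 'inactive')).
No constraint is violated.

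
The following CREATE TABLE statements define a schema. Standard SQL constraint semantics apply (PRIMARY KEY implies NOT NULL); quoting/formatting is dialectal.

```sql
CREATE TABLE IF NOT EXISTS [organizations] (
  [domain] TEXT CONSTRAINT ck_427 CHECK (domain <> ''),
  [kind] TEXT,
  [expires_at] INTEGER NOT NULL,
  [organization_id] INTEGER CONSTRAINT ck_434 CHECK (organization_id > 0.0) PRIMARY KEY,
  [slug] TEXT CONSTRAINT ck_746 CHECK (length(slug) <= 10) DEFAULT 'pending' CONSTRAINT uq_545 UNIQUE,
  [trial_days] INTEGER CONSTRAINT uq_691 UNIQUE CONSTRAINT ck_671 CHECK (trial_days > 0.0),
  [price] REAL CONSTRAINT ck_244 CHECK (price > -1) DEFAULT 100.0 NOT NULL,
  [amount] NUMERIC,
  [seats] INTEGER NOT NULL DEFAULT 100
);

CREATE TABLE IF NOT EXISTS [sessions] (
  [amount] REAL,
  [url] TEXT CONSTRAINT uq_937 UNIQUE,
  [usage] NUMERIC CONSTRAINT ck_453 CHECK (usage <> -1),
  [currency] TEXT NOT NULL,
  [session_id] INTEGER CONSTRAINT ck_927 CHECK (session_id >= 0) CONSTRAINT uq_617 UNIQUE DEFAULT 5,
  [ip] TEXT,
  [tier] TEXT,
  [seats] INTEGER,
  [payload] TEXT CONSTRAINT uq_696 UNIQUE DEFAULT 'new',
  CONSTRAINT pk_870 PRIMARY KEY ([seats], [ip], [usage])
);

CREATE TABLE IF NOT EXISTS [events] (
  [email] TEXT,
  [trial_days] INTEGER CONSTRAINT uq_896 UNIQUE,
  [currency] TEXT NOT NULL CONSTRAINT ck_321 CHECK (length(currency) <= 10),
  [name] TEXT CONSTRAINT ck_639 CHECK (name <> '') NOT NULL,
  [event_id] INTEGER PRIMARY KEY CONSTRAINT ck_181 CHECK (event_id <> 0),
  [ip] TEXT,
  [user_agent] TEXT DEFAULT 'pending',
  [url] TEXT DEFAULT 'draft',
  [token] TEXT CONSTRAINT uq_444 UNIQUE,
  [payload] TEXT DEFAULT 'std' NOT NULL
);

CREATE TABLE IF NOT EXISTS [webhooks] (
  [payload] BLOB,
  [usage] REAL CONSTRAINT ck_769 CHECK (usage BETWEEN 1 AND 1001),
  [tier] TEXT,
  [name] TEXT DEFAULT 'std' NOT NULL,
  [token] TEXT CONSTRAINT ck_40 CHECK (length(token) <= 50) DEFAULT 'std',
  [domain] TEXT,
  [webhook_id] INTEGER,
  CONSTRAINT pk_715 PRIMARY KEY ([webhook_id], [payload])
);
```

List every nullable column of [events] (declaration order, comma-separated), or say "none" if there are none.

- email: no NOT NULL constraint applies → nullable.
- trial_days: UNIQUE does not imply NOT NULL → nullable.
- currency: declared NOT NULL → not nullable.
- name: declared NOT NULL → not nullable.
- event_id: part of the PRIMARY KEY, which implies NOT NULL → not nullable.
- ip: no NOT NULL constraint applies → nullable.
- user_agent: DEFAULT only fills an omitted column; an explicit NULL is still allowed → nullable.
- url: DEFAULT only fills an omitted column; an explicit NULL is still allowed → nullable.
- token: UNIQUE does not imply NOT NULL → nullable.
- payload: declared NOT NULL → not nullable.

email, trial_days, ip, user_agent, url, token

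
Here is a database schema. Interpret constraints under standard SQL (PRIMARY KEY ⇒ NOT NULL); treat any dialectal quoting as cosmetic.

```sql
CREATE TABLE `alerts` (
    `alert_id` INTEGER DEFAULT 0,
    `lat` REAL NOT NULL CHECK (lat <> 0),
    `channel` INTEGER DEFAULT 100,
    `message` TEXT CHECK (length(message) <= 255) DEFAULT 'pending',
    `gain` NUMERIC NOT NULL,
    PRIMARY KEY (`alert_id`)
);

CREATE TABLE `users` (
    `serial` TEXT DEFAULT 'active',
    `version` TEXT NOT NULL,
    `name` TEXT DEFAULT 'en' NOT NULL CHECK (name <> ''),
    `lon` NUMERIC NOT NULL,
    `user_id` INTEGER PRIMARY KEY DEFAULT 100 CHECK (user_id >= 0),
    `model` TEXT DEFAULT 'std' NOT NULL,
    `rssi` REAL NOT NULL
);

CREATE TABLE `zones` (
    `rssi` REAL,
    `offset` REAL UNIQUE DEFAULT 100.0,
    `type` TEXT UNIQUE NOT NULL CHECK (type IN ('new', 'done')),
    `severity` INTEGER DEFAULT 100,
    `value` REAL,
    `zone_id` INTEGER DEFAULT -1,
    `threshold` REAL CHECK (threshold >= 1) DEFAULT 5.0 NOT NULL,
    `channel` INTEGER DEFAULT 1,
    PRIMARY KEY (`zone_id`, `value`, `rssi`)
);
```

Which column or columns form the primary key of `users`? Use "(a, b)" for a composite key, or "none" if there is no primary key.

user_id

user_id is declared PRIMARY KEY inline on the column.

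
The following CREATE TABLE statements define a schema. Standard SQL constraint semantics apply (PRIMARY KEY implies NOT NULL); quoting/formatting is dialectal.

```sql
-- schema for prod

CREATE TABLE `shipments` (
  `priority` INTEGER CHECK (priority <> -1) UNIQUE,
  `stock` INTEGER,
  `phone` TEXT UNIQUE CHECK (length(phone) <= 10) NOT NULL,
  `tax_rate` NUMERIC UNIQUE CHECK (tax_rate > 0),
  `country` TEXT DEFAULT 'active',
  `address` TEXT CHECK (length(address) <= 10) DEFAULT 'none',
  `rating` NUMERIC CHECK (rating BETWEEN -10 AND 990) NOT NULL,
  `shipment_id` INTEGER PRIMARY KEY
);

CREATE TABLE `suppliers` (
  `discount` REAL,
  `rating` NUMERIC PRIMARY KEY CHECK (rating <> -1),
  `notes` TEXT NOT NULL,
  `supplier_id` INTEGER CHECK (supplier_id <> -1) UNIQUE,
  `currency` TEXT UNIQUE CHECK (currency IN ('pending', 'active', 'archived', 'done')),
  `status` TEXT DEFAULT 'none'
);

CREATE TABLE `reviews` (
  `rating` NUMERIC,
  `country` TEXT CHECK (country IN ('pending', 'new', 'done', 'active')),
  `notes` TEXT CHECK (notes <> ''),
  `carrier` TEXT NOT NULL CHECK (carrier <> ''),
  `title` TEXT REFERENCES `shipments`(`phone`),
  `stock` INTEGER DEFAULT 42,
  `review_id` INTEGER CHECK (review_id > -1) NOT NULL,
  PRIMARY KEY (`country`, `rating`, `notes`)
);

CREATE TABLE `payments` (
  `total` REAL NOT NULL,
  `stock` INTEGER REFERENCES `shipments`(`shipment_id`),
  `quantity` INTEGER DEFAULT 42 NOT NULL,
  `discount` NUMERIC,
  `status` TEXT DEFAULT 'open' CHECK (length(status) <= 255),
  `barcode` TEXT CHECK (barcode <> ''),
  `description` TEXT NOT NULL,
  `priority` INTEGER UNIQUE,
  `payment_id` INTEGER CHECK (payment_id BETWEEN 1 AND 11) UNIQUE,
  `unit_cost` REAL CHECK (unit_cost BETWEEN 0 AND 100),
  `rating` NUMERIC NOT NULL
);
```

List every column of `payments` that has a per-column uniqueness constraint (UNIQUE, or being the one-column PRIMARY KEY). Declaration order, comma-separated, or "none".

- total: no UNIQUE or single-column PK constraint.
- stock: no UNIQUE or single-column PK constraint.
- quantity: no UNIQUE or single-column PK constraint.
- discount: no UNIQUE or single-column PK constraint.
- status: no UNIQUE or single-column PK constraint.
- barcode: no UNIQUE or single-column PK constraint.
- description: no UNIQUE or single-column PK constraint.
- priority: declared UNIQUE → unique.
- payment_id: declared UNIQUE → unique.
- unit_cost: no UNIQUE or single-column PK constraint.
- rating: no UNIQUE or single-column PK constraint.

priority, payment_id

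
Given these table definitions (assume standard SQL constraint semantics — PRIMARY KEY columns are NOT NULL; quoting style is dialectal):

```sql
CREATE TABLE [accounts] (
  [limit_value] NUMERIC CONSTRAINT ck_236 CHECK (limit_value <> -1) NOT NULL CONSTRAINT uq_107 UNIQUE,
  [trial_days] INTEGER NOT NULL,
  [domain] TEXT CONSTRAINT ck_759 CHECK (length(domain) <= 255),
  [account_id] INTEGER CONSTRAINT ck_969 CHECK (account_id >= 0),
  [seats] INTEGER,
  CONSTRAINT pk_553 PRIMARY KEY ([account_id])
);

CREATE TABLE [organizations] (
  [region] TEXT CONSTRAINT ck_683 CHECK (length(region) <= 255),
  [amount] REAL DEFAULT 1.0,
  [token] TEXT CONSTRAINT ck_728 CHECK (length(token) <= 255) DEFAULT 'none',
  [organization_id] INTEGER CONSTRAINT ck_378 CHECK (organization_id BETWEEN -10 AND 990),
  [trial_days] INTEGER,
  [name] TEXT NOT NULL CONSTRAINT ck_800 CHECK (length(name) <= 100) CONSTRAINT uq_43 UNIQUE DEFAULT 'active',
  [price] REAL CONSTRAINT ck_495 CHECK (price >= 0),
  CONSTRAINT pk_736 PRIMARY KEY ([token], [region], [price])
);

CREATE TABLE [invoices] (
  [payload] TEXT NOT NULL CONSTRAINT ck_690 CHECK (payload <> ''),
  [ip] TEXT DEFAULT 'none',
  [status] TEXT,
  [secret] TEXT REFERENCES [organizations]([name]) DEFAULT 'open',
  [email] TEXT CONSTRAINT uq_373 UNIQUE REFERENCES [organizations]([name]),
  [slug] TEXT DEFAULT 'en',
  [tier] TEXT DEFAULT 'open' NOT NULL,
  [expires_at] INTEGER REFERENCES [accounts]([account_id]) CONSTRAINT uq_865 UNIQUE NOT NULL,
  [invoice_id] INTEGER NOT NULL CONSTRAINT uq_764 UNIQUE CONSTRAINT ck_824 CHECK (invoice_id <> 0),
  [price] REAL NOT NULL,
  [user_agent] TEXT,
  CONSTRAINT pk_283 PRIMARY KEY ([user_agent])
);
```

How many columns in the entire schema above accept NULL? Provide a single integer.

accounts: 2 nullable (domain, seats — PK (account_id) and explicit NOT NULL columns excluded).
organizations: 3 nullable (amount, organization_id, trial_days — PK (token, region, price) and explicit NOT NULL columns excluded).
invoices: 5 nullable (ip, status, secret, email, slug — PK (user_agent) and explicit NOT NULL columns excluded).
Total: 2 + 3 + 5 = 10.

10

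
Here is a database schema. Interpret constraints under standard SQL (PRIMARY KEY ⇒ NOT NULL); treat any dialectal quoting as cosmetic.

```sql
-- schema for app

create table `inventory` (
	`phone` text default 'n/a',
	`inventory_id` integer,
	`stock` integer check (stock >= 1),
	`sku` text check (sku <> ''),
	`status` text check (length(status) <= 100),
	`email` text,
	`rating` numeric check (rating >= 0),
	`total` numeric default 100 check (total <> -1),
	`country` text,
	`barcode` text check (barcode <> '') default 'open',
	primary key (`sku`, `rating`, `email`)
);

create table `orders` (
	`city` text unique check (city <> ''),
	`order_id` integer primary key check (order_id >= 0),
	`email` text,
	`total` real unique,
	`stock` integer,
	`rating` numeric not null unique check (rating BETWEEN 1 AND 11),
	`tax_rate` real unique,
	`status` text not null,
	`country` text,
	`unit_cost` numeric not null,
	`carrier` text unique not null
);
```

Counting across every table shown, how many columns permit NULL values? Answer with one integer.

13

inventory: 7 nullable (phone, inventory_id, stock, status, total, country, barcode — PK (sku, rating, email) and explicit NOT NULL columns excluded).
orders: 6 nullable (city, email, total, stock, tax_rate, country — PK (order_id) and explicit NOT NULL columns excluded).
Total: 7 + 6 = 13.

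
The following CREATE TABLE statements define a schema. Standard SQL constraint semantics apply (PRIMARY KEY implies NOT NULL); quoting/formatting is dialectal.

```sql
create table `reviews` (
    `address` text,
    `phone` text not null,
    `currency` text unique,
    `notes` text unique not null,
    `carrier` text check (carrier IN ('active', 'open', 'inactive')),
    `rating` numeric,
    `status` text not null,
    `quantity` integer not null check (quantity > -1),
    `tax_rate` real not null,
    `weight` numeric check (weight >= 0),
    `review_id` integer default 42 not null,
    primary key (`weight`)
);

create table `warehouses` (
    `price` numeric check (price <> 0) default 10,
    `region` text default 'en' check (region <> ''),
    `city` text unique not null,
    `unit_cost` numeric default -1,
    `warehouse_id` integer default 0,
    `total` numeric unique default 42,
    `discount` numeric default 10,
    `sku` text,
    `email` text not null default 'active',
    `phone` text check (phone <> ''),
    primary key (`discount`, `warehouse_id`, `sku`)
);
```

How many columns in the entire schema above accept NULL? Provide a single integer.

reviews: 4 nullable (address, currency, carrier, rating — PK (weight) and explicit NOT NULL columns excluded).
warehouses: 5 nullable (price, region, unit_cost, total, phone — PK (discount, warehouse_id, sku) and explicit NOT NULL columns excluded).
Total: 4 + 5 = 9.

9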